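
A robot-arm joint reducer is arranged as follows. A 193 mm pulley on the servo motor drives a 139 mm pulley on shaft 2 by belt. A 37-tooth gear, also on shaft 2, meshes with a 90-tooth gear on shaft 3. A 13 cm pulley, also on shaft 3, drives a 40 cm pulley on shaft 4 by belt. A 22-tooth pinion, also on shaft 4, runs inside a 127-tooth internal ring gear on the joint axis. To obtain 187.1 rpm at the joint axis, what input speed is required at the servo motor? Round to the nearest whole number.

5822 rpm

Overall ratio R = 0.72021 × 2.4324 × 3.0769 × 5.7727 = 31.117.
Required input speed = output speed × R = 187.1 × 31.117 = 5822 rpm.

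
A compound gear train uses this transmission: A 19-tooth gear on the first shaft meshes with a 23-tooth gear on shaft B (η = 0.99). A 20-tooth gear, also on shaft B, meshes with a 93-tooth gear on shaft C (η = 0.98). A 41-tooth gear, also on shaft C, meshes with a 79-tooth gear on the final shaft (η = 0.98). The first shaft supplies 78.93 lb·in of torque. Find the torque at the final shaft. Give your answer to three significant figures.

Gear mesh: ratio = 23/19 = 1.2105; torque at shaft B = 78.93 × 1.2105 × 0.99 = 94.591 lb·in.
Gear mesh: ratio = 93/20 = 4.65; torque at shaft C = 94.591 × 4.65 × 0.98 = 431.05 lb·in.
Gear mesh: ratio = 79/41 = 1.9268; torque at the final shaft = 431.05 × 1.9268 × 0.98 = 813.95 lb·in.

814 lb·in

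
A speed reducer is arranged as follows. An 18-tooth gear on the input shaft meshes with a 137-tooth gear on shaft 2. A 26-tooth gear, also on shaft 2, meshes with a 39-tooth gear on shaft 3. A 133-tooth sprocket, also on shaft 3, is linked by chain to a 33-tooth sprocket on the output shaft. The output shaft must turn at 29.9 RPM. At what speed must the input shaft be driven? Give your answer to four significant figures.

Overall ratio R = 7.6111 × 1.5 × 0.24812 = 2.8327.
Required input speed = output speed × R = 29.9 × 2.8327 = 84.698 RPM.

84.70 RPM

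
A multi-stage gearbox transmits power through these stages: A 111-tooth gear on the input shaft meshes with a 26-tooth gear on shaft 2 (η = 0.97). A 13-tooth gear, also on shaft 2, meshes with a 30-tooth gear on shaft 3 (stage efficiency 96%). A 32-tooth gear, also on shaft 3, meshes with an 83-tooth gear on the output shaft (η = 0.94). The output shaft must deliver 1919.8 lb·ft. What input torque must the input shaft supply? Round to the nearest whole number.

1564 lb·ft

Overall ratio R = 0.23423 × 2.3077 × 2.5938 = 1.402; overall efficiency η = 0.97 × 0.96 × 0.94 = 0.8753.
Input torque = output torque / (R × η) = 1919.8 / (1.402 × 0.8753) = 1564.3 lb·ft.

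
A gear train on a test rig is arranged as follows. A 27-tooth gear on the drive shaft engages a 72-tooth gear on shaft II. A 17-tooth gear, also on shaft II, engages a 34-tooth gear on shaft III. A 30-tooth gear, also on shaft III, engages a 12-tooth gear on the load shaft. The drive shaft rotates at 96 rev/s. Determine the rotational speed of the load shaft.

45 rev/s

the drive shaft → shaft II (gear mesh, 72/27): 96 ÷ 2.6667 = 36 rev/s
shaft II → shaft III (gear mesh, 34/17): 36 ÷ 2 = 18 rev/s
shaft III → the load shaft (gear mesh, 12/30): 18 ÷ 0.4 = 45 rev/s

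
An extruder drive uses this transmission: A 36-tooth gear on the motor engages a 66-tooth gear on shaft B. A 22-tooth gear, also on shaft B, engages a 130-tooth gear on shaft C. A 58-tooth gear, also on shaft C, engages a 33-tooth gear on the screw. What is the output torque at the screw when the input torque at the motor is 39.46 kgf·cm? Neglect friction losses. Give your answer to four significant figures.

243.2 kgf·cm

gear mesh 66/36 = 1.8333 → τ = 39.46·1.8333 = 72.343 kgf·cm
gear mesh 130/22 = 5.9091 → τ = 72.343·5.9091 = 427.48 kgf·cm
gear mesh 33/58 = 0.56897 → τ = 427.48·0.56897 = 243.22 kgf·cm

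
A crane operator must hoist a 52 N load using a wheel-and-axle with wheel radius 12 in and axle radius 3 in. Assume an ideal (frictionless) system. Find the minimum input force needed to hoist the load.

13 N

Wheel-and-axle MA = R/r = 12/3 = 4.
Effort = load / MA = 52 / 4 = 13 N.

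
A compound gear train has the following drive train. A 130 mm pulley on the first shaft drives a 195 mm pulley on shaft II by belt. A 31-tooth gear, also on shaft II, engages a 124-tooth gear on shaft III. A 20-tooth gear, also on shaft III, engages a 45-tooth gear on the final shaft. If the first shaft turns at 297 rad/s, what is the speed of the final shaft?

22 rad/s

Belt: ratio = 195/130 = 1.5, so shaft II turns at 297 / 1.5 = 198 rad/s.
Gear mesh: ratio = 124/31 = 4, so shaft III turns at 198 / 4 = 49.5 rad/s.
Gear mesh: ratio = 45/20 = 2.25, so the final shaft turns at 49.5 / 2.25 = 22 rad/s.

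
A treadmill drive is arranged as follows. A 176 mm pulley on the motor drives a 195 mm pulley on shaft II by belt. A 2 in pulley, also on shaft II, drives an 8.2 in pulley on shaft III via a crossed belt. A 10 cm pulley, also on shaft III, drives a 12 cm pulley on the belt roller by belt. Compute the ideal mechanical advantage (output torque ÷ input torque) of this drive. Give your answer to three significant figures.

5.45

Each stage contributes driven/driver: belt 195/176 = 1.108, belt 8.2/2 = 4.1, belt 12/10 = 1.2.
Overall: 1.108 × 4.1 × 1.2 = 5.4511.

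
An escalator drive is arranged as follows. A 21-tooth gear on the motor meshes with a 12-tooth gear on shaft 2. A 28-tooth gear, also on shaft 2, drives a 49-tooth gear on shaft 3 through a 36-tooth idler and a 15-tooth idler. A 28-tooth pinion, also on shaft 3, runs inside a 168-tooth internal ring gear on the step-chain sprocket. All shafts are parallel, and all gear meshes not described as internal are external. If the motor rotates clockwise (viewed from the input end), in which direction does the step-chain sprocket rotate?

clockwise

the motor → shaft 2: external mesh, 1 reversal → CCW.
shaft 2 → shaft 3: driver → idler → idler → driven is 3 external meshes, 3 reversals → CW.
shaft 3 → the step-chain sprocket: internal mesh, same direction → CW.
4 reversals in total — an even number — so the step-chain sprocket turns the same way as the motor.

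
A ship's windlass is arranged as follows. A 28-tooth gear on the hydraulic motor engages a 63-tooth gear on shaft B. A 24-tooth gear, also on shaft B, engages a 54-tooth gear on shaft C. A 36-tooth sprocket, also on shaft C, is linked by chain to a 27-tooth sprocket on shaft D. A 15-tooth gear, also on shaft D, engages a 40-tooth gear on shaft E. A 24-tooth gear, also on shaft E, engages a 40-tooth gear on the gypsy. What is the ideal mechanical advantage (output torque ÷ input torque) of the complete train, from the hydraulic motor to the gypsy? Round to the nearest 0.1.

Each stage contributes driven/driver: gear mesh 63/28 = 2.25, gear mesh 54/24 = 2.25, chain 27/36 = 0.75, gear mesh 40/15 = 2.6667, gear mesh 40/24 = 1.6667.
Overall: 2.25 × 2.25 × 0.75 × 2.6667 × 1.6667 = 16.875.

16.9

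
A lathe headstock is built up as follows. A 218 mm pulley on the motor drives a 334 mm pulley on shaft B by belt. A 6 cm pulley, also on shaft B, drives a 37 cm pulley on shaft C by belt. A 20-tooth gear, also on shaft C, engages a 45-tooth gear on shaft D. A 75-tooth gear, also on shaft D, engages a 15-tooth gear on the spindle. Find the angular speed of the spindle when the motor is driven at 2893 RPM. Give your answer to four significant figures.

680.4 RPM

the motor → shaft B (belt, 334/218): 2893 ÷ 1.5321 = 1888.2 RPM
shaft B → shaft C (belt, 37/6): 1888.2 ÷ 6.1667 = 306.2 RPM
shaft C → shaft D (gear mesh, 45/20): 306.2 ÷ 2.25 = 136.09 RPM
shaft D → the spindle (gear mesh, 15/75): 136.09 ÷ 0.2 = 680.45 RPM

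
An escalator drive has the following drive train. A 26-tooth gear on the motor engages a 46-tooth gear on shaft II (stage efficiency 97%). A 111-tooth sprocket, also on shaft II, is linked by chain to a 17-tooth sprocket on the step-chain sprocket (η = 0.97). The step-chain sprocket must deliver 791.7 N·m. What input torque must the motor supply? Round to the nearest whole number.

3105 N·m

Overall ratio R = 1.7692 × 0.15315 = 0.27096; overall efficiency η = 0.97 × 0.97 = 0.9409.
Input torque = output torque / (R × η) = 791.7 / (0.27096 × 0.9409) = 3105.3 N·m.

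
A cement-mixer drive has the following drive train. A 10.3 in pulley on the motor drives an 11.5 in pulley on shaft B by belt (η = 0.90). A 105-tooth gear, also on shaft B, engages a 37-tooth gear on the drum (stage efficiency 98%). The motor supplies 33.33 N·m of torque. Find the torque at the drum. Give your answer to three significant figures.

11.6 N·m

belt 11.5/10.3 = 1.1165 → τ = 33.33·1.1165·0.90 = 33.492 N·m
gear mesh 37/105 = 0.35238 → τ = 33.492·0.35238·0.98 = 11.566 N·m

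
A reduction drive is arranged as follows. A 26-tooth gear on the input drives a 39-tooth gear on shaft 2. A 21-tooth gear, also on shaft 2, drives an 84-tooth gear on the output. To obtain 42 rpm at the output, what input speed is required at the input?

252 rpm

Overall ratio R = 1.5 × 4 = 6.
Required input speed = output speed × R = 42 × 6 = 252 rpm.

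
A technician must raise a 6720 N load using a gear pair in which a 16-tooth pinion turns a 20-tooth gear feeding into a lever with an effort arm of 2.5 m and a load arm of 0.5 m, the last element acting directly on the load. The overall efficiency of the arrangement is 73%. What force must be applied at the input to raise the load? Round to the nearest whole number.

Gear pair MA = 20/16 = 1.25.
Lever MA = effort arm / load arm = 2.5/0.5 = 5.
Combined ideal MA = 1.25 × 5 = 6.25.
Actual MA = 6.25 × 0.73 = 4.5625.
Effort = load / actual MA = 6720 / 4.5625 = 1472.9 N.

1473 N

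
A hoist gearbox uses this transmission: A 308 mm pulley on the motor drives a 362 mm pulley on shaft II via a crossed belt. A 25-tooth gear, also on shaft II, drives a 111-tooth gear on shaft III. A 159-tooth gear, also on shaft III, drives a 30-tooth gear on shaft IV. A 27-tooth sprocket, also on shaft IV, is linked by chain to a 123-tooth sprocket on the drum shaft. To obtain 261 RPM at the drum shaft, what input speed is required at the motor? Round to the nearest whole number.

1171 RPM

Overall ratio R = 1.1753 × 4.44 × 0.18868 × 4.5556 = 4.4855.
Required input speed = output speed × R = 261 × 4.4855 = 1170.7 RPM.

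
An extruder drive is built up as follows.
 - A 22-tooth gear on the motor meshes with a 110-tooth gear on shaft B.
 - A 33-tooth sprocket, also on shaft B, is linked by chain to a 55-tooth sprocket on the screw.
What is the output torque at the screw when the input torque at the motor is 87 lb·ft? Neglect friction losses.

725 lb·ft

After the gear mesh (110/22): 87 × 5 = 435 lb·ft
After the chain (55/33): 435 × 1.6667 = 725 lb·ft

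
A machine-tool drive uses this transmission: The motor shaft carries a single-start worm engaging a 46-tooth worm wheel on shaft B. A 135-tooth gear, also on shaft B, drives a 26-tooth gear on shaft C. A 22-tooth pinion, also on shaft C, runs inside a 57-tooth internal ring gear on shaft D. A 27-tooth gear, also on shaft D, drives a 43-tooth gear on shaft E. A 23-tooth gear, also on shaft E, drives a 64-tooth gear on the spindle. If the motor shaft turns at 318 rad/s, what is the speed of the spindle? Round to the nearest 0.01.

3.13 rad/s

the motor shaft → shaft B (worm, 46/1): 318 ÷ 46 = 6.913 rad/s
shaft B → shaft C (gear mesh, 26/135): 6.913 ÷ 0.19259 = 35.895 rad/s
shaft C → shaft D (internal gear, 57/22): 35.895 ÷ 2.5909 = 13.854 rad/s
shaft D → shaft E (gear mesh, 43/27): 13.854 ÷ 1.5926 = 8.6991 rad/s
shaft E → the spindle (gear mesh, 64/23): 8.6991 ÷ 2.7826 = 3.1262 rad/s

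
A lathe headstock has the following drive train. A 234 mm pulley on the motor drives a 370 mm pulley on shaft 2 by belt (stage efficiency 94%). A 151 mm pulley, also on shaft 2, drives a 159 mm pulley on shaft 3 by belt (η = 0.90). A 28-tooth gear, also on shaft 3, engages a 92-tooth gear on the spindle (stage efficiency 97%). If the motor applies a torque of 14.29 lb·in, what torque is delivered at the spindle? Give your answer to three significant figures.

64.2 lb·in

belt 370/234 = 1.5812 → τ = 14.29·1.5812·0.94 = 21.24 lb·in
belt 159/151 = 1.053 → τ = 21.24·1.053·0.90 = 20.128 lb·in
gear mesh 92/28 = 3.2857 → τ = 20.128·3.2857·0.97 = 64.152 lb·in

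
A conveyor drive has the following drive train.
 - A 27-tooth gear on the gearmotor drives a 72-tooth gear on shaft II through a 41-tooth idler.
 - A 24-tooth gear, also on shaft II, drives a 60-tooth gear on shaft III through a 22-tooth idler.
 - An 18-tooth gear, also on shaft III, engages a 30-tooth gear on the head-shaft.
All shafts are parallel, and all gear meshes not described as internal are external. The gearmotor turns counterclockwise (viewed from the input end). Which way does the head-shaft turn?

the gearmotor → shaft II: driver → idler → driven is 2 external meshes, 2 reversals → CCW.
shaft II → shaft III: driver → idler → driven is 2 external meshes, 2 reversals → CCW.
shaft III → the head-shaft: external mesh, 1 reversal → CW.
5 reversals in total — an odd number — so the head-shaft turns opposite to the gearmotor.

clockwise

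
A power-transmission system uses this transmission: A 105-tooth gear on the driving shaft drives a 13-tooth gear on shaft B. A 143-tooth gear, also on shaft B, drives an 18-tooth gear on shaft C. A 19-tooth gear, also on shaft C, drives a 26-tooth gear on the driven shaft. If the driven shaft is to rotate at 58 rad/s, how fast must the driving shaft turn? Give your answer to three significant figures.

1.24 rad/s

Overall ratio R = 0.12381 × 0.12587 × 1.3684 = 0.021326.
Required input speed = output speed × R = 58 × 0.021326 = 1.2369 rad/s.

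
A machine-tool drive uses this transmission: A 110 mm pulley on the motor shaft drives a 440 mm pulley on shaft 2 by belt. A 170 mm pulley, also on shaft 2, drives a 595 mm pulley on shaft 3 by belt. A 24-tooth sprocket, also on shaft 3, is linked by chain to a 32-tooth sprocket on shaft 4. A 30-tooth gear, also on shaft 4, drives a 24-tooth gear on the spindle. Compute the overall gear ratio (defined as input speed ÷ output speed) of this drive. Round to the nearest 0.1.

14.9

Each stage contributes driven/driver: belt 440/110 = 4, belt 595/170 = 3.5, chain 32/24 = 1.3333, gear mesh 24/30 = 0.8.
Overall: 4 × 3.5 × 1.3333 × 0.8 = 14.933.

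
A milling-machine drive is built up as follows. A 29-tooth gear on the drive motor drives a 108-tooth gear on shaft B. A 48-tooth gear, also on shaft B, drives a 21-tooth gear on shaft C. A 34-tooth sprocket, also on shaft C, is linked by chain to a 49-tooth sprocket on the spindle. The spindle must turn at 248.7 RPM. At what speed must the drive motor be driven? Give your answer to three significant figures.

Overall ratio R = 3.7241 × 0.4375 × 1.4412 = 2.3481.
Required input speed = output speed × R = 248.7 × 2.3481 = 583.98 RPM.

584 RPM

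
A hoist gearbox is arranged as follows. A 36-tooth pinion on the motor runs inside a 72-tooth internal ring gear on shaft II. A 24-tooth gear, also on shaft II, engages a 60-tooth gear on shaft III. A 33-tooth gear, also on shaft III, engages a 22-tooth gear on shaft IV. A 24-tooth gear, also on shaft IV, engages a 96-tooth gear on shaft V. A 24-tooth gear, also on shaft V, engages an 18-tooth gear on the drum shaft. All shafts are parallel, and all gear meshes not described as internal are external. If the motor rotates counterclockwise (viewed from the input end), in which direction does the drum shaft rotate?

the motor → shaft II: internal mesh, same direction → CCW.
shaft II → shaft III: external mesh, 1 reversal → CW.
shaft III → shaft IV: external mesh, 1 reversal → CCW.
shaft IV → shaft V: external mesh, 1 reversal → CW.
shaft V → the drum shaft: external mesh, 1 reversal → CCW.
4 reversals in total — an even number — so the drum shaft turns the same way as the motor.

counterclockwise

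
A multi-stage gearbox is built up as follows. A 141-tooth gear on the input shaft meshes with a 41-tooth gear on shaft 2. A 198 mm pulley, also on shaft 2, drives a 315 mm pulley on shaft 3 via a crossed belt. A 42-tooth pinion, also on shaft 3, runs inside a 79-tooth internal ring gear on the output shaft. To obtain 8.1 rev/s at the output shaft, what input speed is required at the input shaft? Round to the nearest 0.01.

Overall ratio R = 0.29078 × 1.5909 × 1.881 = 0.87014.
Required input speed = output speed × R = 8.1 × 0.87014 = 7.0481 rev/s.

7.05 rev/s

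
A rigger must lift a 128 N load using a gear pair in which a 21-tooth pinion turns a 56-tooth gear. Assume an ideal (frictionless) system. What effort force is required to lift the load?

48 N

Gear pair MA = 56/21 = 2.6667.
Effort = load / MA = 128 / 2.6667 = 48 N.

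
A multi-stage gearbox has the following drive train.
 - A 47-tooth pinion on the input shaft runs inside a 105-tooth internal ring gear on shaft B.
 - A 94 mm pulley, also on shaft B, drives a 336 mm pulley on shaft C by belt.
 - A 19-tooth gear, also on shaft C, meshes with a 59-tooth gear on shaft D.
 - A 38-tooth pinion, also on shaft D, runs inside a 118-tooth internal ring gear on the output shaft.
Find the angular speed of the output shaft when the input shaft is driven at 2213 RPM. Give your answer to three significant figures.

internal gear 105/47 = 2.234 → 2213/2.234 = 990.58 RPM
belt 336/94 = 3.5745 → 990.58/3.5745 = 277.13 RPM
gear mesh 59/19 = 3.1053 → 277.13/3.1053 = 89.244 RPM
internal gear 118/38 = 3.1053 → 89.244/3.1053 = 28.74 RPM

28.7 RPM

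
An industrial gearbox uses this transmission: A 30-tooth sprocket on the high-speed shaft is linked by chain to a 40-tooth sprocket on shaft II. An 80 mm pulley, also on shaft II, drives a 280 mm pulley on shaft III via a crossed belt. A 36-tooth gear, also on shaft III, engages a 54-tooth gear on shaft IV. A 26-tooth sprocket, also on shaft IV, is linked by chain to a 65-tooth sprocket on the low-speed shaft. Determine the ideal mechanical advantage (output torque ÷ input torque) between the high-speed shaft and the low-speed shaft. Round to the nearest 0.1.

Each stage contributes driven/driver: chain 40/30 = 1.3333, belt 280/80 = 3.5, gear mesh 54/36 = 1.5, chain 65/26 = 2.5.
Overall: 1.3333 × 3.5 × 1.5 × 2.5 = 17.5.

17.5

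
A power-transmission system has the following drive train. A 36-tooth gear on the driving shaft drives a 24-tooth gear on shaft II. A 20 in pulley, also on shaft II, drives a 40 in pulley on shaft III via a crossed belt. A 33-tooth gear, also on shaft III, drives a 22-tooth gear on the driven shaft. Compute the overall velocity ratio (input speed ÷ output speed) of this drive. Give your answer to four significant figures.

Each stage contributes driven/driver: gear mesh 24/36 = 0.66667, belt 40/20 = 2, gear mesh 22/33 = 0.66667.
Overall: 0.66667 × 2 × 0.66667 = 0.88889.

0.8889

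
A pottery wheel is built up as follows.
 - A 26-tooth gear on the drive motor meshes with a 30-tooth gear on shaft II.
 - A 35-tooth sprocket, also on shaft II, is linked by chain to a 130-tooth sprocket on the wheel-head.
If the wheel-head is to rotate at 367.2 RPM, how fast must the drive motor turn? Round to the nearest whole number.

1574 RPM

Overall ratio R = 1.1538 × 3.7143 = 4.2857.
Required input speed = output speed × R = 367.2 × 4.2857 = 1573.7 RPM.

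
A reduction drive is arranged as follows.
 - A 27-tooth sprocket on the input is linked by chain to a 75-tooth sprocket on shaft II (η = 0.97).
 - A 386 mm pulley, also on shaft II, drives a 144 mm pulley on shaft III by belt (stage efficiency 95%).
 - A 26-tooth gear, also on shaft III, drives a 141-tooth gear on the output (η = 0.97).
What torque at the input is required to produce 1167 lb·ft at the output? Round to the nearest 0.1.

Overall ratio R = 2.7778 × 0.37306 × 5.4231 = 5.6198; overall efficiency η = 0.97 × 0.95 × 0.97 = 0.8939.
Input torque = output torque / (R × η) = 1167 / (5.6198 × 0.8939) = 232.32 lb·ft.

232.3 lb·ft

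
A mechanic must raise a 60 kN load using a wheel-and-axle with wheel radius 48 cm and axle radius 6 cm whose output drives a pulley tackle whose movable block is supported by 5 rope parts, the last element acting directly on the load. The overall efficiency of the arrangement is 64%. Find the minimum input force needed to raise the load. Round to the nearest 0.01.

2.34 kN

Wheel-and-axle MA = R/r = 48/6 = 8.
Block-and-tackle MA = number of supporting rope parts = 5.
Combined ideal MA = 8 × 5 = 40.
Actual MA = 40 × 0.64 = 25.6.
Effort = load / actual MA = 60 / 25.6 = 2.3438 kN.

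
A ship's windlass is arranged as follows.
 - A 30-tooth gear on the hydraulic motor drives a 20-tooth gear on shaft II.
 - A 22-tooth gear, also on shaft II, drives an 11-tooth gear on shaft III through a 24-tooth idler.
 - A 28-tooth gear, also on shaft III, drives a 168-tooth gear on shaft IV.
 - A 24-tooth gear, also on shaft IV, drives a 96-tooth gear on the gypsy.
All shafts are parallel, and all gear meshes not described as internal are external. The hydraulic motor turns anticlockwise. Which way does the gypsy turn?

clockwise

the hydraulic motor → shaft II: external mesh, 1 reversal → CW.
shaft II → shaft III: driver → idler → driven is 2 external meshes, 2 reversals → CW.
shaft III → shaft IV: external mesh, 1 reversal → CCW.
shaft IV → the gypsy: external mesh, 1 reversal → CW.
5 reversals in total — an odd number — so the gypsy turns opposite to the hydraulic motor.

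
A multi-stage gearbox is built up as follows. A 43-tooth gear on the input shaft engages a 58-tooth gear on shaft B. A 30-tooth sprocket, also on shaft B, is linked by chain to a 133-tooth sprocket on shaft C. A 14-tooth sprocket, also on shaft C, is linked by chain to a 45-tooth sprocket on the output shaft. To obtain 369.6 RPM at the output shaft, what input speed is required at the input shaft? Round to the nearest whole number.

7104 RPM

Overall ratio R = 1.3488 × 4.4333 × 3.2143 = 19.221.
Required input speed = output speed × R = 369.6 × 19.221 = 7104.1 RPM.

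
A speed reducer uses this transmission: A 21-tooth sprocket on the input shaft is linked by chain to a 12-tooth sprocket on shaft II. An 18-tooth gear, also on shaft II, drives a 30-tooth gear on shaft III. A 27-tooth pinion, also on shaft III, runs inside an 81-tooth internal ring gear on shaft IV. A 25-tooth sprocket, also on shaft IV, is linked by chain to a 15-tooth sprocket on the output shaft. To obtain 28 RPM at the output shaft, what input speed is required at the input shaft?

Overall ratio R = 0.57143 × 1.6667 × 3 × 0.6 = 1.7143.
Required input speed = output speed × R = 28 × 1.7143 = 48 RPM.

48 RPM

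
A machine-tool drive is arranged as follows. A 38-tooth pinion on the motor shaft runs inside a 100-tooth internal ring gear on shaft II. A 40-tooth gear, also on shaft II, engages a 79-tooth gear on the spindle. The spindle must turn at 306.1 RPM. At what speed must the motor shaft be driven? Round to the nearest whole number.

1591 RPM

Overall ratio R = 2.6316 × 1.975 = 5.1974.
Required input speed = output speed × R = 306.1 × 5.1974 = 1590.9 RPM.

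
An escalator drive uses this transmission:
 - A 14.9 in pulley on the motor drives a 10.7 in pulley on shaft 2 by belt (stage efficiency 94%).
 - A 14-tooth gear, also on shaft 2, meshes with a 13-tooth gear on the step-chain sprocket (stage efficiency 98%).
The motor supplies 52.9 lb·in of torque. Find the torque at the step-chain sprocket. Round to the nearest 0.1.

32.5 lb·in

Belt: ratio = 10.7/14.9 = 0.71812; torque at shaft 2 = 52.9 × 0.71812 × 0.94 = 35.709 lb·in.
Gear mesh: ratio = 13/14 = 0.92857; torque at the step-chain sprocket = 35.709 × 0.92857 × 0.98 = 32.495 lb·in.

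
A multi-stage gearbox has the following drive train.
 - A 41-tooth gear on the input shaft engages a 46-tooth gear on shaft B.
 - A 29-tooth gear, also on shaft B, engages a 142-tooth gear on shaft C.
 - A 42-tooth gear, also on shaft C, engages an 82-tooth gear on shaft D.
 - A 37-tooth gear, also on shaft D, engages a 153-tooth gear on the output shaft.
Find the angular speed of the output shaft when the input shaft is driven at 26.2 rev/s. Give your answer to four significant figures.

Gear mesh: ratio = 46/41 = 1.122, so shaft B turns at 26.2 / 1.122 = 23.352 rev/s.
Gear mesh: ratio = 142/29 = 4.8966, so shaft C turns at 23.352 / 4.8966 = 4.7691 rev/s.
Gear mesh: ratio = 82/42 = 1.9524, so shaft D turns at 4.7691 / 1.9524 = 2.4427 rev/s.
Gear mesh: ratio = 153/37 = 4.1351, so the output shaft turns at 2.4427 / 4.1351 = 0.59072 rev/s.

0.5907 rev/s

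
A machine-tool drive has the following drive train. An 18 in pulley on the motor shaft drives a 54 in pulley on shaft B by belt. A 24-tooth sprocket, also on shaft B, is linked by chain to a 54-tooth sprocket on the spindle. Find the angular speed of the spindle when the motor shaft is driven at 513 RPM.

76 RPM

Belt: ratio = 54/18 = 3, so shaft B turns at 513 / 3 = 171 RPM.
Chain: ratio = 54/24 = 2.25, so the spindle turns at 171 / 2.25 = 76 RPM.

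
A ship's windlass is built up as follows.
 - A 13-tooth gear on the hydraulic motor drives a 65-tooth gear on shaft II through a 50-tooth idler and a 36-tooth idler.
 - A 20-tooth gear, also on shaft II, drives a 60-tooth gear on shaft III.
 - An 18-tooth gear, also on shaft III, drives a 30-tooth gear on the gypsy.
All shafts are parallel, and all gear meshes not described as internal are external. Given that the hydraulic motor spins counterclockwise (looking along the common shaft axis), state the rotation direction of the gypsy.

the hydraulic motor → shaft II: driver → idler → idler → driven is 3 external meshes, 3 reversals → CW.
shaft II → shaft III: external mesh, 1 reversal → CCW.
shaft III → the gypsy: external mesh, 1 reversal → CW.
5 reversals in total — an odd number — so the gypsy turns opposite to the hydraulic motor.

clockwise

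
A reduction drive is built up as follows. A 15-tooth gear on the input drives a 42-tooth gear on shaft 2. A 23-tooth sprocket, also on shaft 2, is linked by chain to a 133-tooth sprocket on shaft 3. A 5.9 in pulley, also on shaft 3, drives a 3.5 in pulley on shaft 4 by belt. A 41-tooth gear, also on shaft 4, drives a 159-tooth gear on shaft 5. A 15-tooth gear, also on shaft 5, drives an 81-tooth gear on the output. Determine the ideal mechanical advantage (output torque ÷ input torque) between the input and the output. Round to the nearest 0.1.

201.1

Each stage contributes driven/driver: gear mesh 42/15 = 2.8, chain 133/23 = 5.7826, belt 3.5/5.9 = 0.59322, gear mesh 159/41 = 3.878, gear mesh 81/15 = 5.4.
Overall: 2.8 × 5.7826 × 0.59322 × 3.878 × 5.4 = 201.14.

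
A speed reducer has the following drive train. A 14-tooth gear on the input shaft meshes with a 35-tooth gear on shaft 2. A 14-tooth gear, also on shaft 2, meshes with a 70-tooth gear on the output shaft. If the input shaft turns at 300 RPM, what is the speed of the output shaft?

Gear mesh: ratio = 35/14 = 2.5, so shaft 2 turns at 300 / 2.5 = 120 RPM.
Gear mesh: ratio = 70/14 = 5, so the output shaft turns at 120 / 5 = 24 RPM.

24 RPM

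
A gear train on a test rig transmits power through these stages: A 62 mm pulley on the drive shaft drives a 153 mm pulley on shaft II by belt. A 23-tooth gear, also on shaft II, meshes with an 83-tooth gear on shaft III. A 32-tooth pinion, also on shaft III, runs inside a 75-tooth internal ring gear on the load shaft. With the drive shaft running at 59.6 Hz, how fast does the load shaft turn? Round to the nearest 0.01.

2.86 Hz

the drive shaft → shaft II (belt, 153/62): 59.6 ÷ 2.4677 = 24.152 Hz
shaft II → shaft III (gear mesh, 83/23): 24.152 ÷ 3.6087 = 6.6926 Hz
shaft III → the load shaft (internal gear, 75/32): 6.6926 ÷ 2.3438 = 2.8555 Hz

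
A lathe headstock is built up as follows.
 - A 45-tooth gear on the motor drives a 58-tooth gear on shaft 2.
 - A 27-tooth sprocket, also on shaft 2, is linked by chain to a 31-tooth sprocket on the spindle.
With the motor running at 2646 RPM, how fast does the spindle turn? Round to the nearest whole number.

the motor → shaft 2 (gear mesh, 58/45): 2646 ÷ 1.2889 = 2052.9 RPM
shaft 2 → the spindle (chain, 31/27): 2052.9 ÷ 1.1481 = 1788 RPM

1788 RPM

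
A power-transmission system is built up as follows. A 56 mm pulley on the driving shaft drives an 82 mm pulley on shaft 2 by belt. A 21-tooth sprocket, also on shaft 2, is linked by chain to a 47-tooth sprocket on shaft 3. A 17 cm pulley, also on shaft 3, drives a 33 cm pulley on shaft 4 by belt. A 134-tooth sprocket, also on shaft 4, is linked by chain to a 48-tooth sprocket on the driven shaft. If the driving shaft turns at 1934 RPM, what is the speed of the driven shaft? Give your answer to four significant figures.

848.7 RPM

the driving shaft → shaft 2 (belt, 82/56): 1934 ÷ 1.4643 = 1320.8 RPM
shaft 2 → shaft 3 (chain, 47/21): 1320.8 ÷ 2.2381 = 590.14 RPM
shaft 3 → shaft 4 (belt, 33/17): 590.14 ÷ 1.9412 = 304.01 RPM
shaft 4 → the driven shaft (chain, 48/134): 304.01 ÷ 0.35821 = 848.69 RPM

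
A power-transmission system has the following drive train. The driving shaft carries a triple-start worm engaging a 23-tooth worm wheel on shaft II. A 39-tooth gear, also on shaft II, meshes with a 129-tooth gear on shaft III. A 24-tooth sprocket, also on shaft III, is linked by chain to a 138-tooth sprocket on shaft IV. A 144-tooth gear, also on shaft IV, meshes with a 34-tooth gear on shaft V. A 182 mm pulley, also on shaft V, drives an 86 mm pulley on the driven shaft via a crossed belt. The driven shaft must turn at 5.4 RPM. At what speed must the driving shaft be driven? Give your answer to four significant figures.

Overall ratio R = 7.6667 × 3.3077 × 5.75 × 0.23611 × 0.47253 = 16.268.
Required input speed = output speed × R = 5.4 × 16.268 = 87.849 RPM.

87.85 RPM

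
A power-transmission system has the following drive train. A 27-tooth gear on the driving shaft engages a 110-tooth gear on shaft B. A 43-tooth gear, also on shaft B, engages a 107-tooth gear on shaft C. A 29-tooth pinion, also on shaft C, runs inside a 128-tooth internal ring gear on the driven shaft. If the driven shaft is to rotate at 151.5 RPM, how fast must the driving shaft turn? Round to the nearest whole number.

6779 RPM

Overall ratio R = 4.0741 × 2.4884 × 4.4138 = 44.746.
Required input speed = output speed × R = 151.5 × 44.746 = 6779.1 RPM.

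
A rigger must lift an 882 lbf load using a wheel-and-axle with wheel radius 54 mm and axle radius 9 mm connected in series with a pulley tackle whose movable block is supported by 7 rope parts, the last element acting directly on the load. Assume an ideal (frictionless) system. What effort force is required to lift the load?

21 lbf

Wheel-and-axle MA = R/r = 54/9 = 6.
Block-and-tackle MA = number of supporting rope parts = 7.
Combined ideal MA = 6 × 7 = 42.
Effort = load / MA = 882 / 42 = 21 lbf.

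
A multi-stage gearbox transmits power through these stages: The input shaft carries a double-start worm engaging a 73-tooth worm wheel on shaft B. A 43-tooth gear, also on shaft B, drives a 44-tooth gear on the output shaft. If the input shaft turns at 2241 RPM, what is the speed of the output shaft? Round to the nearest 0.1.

Worm: ratio = 73/2 = 36.5, so shaft B turns at 2241 / 36.5 = 61.397 RPM.
Gear mesh: ratio = 44/43 = 1.0233, so the output shaft turns at 61.397 / 1.0233 = 60.002 RPM.

60.0 RPM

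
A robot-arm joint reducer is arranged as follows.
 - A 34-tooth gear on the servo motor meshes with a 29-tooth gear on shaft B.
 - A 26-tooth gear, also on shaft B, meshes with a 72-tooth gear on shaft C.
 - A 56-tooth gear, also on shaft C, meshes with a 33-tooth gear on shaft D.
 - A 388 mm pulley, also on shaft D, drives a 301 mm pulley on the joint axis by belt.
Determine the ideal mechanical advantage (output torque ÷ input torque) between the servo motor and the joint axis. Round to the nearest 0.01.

1.08

Each stage contributes driven/driver: gear mesh 29/34 = 0.85294, gear mesh 72/26 = 2.7692, gear mesh 33/56 = 0.58929, belt 301/388 = 0.77577.
Overall: 0.85294 × 2.7692 × 0.58929 × 0.77577 = 1.0798.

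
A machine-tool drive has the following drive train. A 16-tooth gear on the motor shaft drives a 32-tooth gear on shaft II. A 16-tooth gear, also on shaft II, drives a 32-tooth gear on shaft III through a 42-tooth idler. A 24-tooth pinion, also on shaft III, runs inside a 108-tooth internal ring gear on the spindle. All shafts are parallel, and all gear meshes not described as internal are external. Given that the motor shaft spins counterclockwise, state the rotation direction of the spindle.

the motor shaft → shaft II: external mesh, 1 reversal → CW.
shaft II → shaft III: driver → idler → driven is 2 external meshes, 2 reversals → CW.
shaft III → the spindle: internal mesh, same direction → CW.
3 reversals in total — an odd number — so the spindle turns opposite to the motor shaft.

clockwise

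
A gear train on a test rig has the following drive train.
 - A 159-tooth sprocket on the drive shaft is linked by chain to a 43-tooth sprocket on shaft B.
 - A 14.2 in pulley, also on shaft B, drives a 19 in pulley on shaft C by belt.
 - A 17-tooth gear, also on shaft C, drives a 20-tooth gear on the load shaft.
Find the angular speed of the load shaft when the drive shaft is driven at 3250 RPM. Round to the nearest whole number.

7634 RPM

chain 43/159 = 0.27044 → 3250/0.27044 = 12017 RPM
belt 19/14.2 = 1.338 → 12017/1.338 = 8981.5 RPM
gear mesh 20/17 = 1.1765 → 8981.5/1.1765 = 7634.2 RPM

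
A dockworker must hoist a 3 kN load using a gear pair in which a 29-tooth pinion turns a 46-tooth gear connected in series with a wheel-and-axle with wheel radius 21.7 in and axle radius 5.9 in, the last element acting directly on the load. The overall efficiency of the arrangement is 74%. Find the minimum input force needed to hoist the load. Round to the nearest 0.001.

0.695 kN

Gear pair MA = 46/29 = 1.5862.
Wheel-and-axle MA = R/r = 21.7/5.9 = 3.678.
Combined ideal MA = 1.5862 × 3.678 = 5.834.
Actual MA = 5.834 × 0.74 = 4.3172.
Effort = load / actual MA = 3 / 4.3172 = 0.6949 kN.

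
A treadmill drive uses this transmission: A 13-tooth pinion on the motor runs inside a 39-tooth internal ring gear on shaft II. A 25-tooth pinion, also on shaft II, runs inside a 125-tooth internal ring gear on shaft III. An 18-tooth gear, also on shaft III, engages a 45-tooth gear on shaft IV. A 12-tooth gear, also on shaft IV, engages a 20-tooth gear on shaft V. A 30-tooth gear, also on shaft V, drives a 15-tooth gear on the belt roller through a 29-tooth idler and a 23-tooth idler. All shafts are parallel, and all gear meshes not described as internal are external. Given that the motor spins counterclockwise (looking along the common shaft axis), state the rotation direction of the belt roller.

clockwise

the motor → shaft II: internal mesh, same direction → CCW.
shaft II → shaft III: internal mesh, same direction → CCW.
shaft III → shaft IV: external mesh, 1 reversal → CW.
shaft IV → shaft V: external mesh, 1 reversal → CCW.
shaft V → the belt roller: driver → idler → idler → driven is 3 external meshes, 3 reversals → CW.
5 reversals in total — an odd number — so the belt roller turns opposite to the motor.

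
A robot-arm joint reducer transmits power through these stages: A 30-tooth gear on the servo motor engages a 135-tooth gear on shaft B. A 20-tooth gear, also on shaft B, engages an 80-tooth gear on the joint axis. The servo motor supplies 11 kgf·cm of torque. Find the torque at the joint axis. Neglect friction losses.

198 kgf·cm

After the gear mesh (135/30): 11 × 4.5 = 49.5 kgf·cm
After the gear mesh (80/20): 49.5 × 4 = 198 kgf·cm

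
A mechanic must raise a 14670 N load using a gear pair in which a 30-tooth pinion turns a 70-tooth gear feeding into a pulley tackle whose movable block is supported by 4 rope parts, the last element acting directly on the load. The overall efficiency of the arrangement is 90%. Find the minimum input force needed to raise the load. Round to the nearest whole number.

Gear pair MA = 70/30 = 2.3333.
Block-and-tackle MA = number of supporting rope parts = 4.
Combined ideal MA = 2.3333 × 4 = 9.3333.
Actual MA = 9.3333 × 0.90 = 8.4.
Effort = load / actual MA = 14670 / 8.4 = 1746.4 N.

1746 N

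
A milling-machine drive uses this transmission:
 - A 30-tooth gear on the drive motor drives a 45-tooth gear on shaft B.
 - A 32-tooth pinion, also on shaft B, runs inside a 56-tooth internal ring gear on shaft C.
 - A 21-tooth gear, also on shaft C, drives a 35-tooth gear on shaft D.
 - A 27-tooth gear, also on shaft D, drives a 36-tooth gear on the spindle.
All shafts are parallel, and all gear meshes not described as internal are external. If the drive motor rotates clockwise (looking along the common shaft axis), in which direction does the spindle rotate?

the drive motor → shaft B: external mesh, 1 reversal → CCW.
shaft B → shaft C: internal mesh, same direction → CCW.
shaft C → shaft D: external mesh, 1 reversal → CW.
shaft D → the spindle: external mesh, 1 reversal → CCW.
3 reversals in total — an odd number — so the spindle turns opposite to the drive motor.

anticlockwise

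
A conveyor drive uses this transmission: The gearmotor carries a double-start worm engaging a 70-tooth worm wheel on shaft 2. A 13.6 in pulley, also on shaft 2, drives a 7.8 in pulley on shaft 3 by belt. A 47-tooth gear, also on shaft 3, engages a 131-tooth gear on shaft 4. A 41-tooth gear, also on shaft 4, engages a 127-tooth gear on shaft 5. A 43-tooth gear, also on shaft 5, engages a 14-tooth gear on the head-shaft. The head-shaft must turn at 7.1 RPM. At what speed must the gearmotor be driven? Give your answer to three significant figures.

401 RPM

Overall ratio R = 35 × 0.57353 × 2.7872 × 3.0976 × 0.32558 = 56.426.
Required input speed = output speed × R = 7.1 × 56.426 = 400.62 RPM.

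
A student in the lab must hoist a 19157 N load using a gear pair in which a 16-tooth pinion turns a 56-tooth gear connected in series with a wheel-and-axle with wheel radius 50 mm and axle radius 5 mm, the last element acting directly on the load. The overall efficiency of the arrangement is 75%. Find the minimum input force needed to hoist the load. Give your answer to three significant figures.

Gear pair MA = 56/16 = 3.5.
Wheel-and-axle MA = R/r = 50/5 = 10.
Combined ideal MA = 3.5 × 10 = 35.
Actual MA = 35 × 0.75 = 26.25.
Effort = load / actual MA = 19157 / 26.25 = 729.79 N.

730 N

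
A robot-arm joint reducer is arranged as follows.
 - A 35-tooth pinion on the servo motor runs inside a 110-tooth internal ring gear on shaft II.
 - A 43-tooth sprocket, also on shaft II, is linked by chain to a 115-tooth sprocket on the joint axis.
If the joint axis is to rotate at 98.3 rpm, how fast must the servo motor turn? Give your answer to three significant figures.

826 rpm

Overall ratio R = 3.1429 × 2.6744 = 8.4053.
Required input speed = output speed × R = 98.3 × 8.4053 = 826.24 rpm.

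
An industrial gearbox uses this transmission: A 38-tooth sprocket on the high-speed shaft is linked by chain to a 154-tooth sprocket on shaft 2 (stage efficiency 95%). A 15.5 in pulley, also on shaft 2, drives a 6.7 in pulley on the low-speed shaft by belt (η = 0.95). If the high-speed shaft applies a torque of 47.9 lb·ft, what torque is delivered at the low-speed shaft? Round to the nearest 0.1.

After the chain (154/38): 47.9 × 4.0526 × 0.95 = 184.41 lb·ft
After the belt (6.7/15.5): 184.41 × 0.43226 × 0.95 = 75.729 lb·ft

75.7 lb·ft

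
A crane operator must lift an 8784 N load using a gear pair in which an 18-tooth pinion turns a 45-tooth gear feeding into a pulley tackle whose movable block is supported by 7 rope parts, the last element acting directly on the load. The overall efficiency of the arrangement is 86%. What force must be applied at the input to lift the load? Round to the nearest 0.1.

583.7 N

Gear pair MA = 45/18 = 2.5.
Block-and-tackle MA = number of supporting rope parts = 7.
Combined ideal MA = 2.5 × 7 = 17.5.
Actual MA = 17.5 × 0.86 = 15.05.
Effort = load / actual MA = 8784 / 15.05 = 583.65 N.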